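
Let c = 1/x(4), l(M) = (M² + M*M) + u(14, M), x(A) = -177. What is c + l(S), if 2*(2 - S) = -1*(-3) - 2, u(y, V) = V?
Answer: 1061/177 ≈ 5.9943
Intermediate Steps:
S = 3/2 (S = 2 - (-1*(-3) - 2)/2 = 2 - (3 - 2)/2 = 2 - ½*1 = 2 - ½ = 3/2 ≈ 1.5000)
l(M) = M + 2*M² (l(M) = (M² + M*M) + M = (M² + M²) + M = 2*M² + M = M + 2*M²)
c = -1/177 (c = 1/(-177) = -1/177 ≈ -0.0056497)
c + l(S) = -1/177 + 3*(1 + 2*(3/2))/2 = -1/177 + 3*(1 + 3)/2 = -1/177 + (3/2)*4 = -1/177 + 6 = 1061/177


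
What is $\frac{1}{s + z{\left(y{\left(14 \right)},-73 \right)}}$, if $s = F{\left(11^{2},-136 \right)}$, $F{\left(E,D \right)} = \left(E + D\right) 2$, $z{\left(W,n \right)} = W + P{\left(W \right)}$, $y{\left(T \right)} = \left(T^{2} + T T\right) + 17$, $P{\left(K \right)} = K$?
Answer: $\frac{1}{788} \approx 0.001269$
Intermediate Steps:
$y{\left(T \right)} = 17 + 2 T^{2}$ ($y{\left(T \right)} = \left(T^{2} + T^{2}\right) + 17 = 2 T^{2} + 17 = 17 + 2 T^{2}$)
$z{\left(W,n \right)} = 2 W$ ($z{\left(W,n \right)} = W + W = 2 W$)
$F{\left(E,D \right)} = 2 D + 2 E$ ($F{\left(E,D \right)} = \left(D + E\right) 2 = 2 D + 2 E$)
$s = -30$ ($s = 2 \left(-136\right) + 2 \cdot 11^{2} = -272 + 2 \cdot 121 = -272 + 242 = -30$)
$\frac{1}{s + z{\left(y{\left(14 \right)},-73 \right)}} = \frac{1}{-30 + 2 \left(17 + 2 \cdot 14^{2}\right)} = \frac{1}{-30 + 2 \left(17 + 2 \cdot 196\right)} = \frac{1}{-30 + 2 \left(17 + 392\right)} = \frac{1}{-30 + 2 \cdot 409} = \frac{1}{-30 + 818} = \frac{1}{788}$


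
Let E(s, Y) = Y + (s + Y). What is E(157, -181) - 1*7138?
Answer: -7343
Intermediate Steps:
E(s, Y) = s + 2*Y (E(s, Y) = Y + (Y + s) = s + 2*Y)
E(157, -181) - 1*7138 = (157 + 2*(-181)) - 1*7138 = (157 - 362) - 7138 = -205 - 7138 = -7343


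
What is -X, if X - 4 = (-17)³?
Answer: 4909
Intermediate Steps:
X = -4909 (X = 4 + (-17)³ = 4 - 4913 = -4909)
-X = -1*(-4909) = 4909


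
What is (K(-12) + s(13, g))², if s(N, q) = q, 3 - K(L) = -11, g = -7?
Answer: 49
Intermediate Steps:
K(L) = 14 (K(L) = 3 - 1*(-11) = 3 + 11 = 14)
(K(-12) + s(13, g))² = (14 - 7)² = 7² = 49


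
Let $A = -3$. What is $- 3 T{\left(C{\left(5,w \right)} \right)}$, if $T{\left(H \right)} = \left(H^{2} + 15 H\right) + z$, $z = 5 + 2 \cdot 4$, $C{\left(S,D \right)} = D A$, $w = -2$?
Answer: $-417$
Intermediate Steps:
$C{\left(S,D \right)} = - 3 D$ ($C{\left(S,D \right)} = D \left(-3\right) = - 3 D$)
$z = 13$ ($z = 5 + 8 = 13$)
$T{\left(H \right)} = 13 + H^{2} + 15 H$ ($T{\left(H \right)} = \left(H^{2} + 15 H\right) + 13 = 13 + H^{2} + 15 H$)
$- 3 T{\left(C{\left(5,w \right)} \right)} = - 3 \left(13 + \left(\left(-3\right) \left(-2\right)\right)^{2} + 15 \left(\left(-3\right) \left(-2\right)\right)\right) = - 3 \left(13 + 6^{2} + 15 \cdot 6\right) = - 3 \left(13 + 36 + 90\right) = \left(-3\right) 139 = -417$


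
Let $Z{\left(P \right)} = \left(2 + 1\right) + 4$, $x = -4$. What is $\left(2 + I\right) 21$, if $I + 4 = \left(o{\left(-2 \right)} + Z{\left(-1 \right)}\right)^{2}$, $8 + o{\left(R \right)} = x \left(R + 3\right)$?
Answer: $483$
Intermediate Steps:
$Z{\left(P \right)} = 7$ ($Z{\left(P \right)} = 3 + 4 = 7$)
$o{\left(R \right)} = -20 - 4 R$ ($o{\left(R \right)} = -8 - 4 \left(R + 3\right) = -8 - 4 \left(3 + R\right) = -8 - \left(12 + 4 R\right) = -20 - 4 R$)
$I = 21$ ($I = -4 + \left(\left(-20 - -8\right) + 7\right)^{2} = -4 + \left(\left(-20 + 8\right) + 7\right)^{2} = -4 + \left(-12 + 7\right)^{2} = -4 + \left(-5\right)^{2} = -4 + 25 = 21$)
$\left(2 + I\right) 21 = \left(2 + 21\right) 21 = 23 \cdot 21 = 483$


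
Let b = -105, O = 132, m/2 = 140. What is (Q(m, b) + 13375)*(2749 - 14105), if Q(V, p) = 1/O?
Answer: -5012257339/33 ≈ -1.5189e+8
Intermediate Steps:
m = 280 (m = 2*140 = 280)
Q(V, p) = 1/132
(Q(m, b) + 13375)*(2749 - 14105) = (1/132 + 13375)*(2749 - 14105) = (1765501/132)*(-11356) = -5012257339/33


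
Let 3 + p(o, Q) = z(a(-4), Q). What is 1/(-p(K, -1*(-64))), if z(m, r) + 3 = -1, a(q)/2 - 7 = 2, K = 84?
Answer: ⅐ ≈ 0.14286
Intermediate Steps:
a(q) = 18 (a(q) = 14 + 2*2 = 14 + 4 = 18)
z(m, r) = -4 (z(m, r) = -3 - 1 = -4)
p(o, Q) = -7 (p(o, Q) = -3 - 4 = -7)
1/(-p(K, -1*(-64))) = 1/(-1*(-7)) = 1/7 = ⅐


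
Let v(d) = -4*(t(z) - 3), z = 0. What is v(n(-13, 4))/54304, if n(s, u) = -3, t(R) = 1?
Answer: 1/6788 ≈ 0.00014732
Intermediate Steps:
v(d) = 8 (v(d) = -4*(1 - 3) = -4*(-2) = 8)
v(n(-13, 4))/54304 = 8/54304 = 8*(1/54304) = 1/6788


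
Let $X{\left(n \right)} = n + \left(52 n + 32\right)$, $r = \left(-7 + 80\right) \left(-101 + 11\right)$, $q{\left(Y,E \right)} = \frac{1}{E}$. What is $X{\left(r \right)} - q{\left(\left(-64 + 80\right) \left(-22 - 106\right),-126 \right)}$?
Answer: $- \frac{43870427}{126} \approx -3.4818 \cdot 10^{5}$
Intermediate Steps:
$r = -6570$ ($r = 73 \left(-90\right) = -6570$)
$X{\left(n \right)} = 32 + 53 n$ ($X{\left(n \right)} = n + \left(32 + 52 n\right) = 32 + 53 n$)
$X{\left(r \right)} - q{\left(\left(-64 + 80\right) \left(-22 - 106\right),-126 \right)} = \left(32 + 53 \left(-6570\right)\right) - \frac{1}{-126} = \left(32 - 348210\right) - - \frac{1}{126} = -348178 + \frac{1}{126} = - \frac{43870427}{126}$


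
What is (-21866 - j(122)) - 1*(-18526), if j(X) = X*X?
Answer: -18224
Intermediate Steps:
j(X) = X²
(-21866 - j(122)) - 1*(-18526) = (-21866 - 1*122²) - 1*(-18526) = (-21866 - 1*14884) + 18526 = (-21866 - 14884) + 18526 = -36750 + 18526 = -18224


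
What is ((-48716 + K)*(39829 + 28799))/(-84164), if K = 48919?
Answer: -3482871/21041 ≈ -165.53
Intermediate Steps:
((-48716 + K)*(39829 + 28799))/(-84164) = ((-48716 + 48919)*(39829 + 28799))/(-84164) = (203*68628)*(-1/84164) = 13931484*(-1/84164) = -3482871/21041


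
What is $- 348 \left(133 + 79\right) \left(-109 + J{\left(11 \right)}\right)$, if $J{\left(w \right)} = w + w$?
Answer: $6418512$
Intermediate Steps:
$J{\left(w \right)} = 2 w$
$- 348 \left(133 + 79\right) \left(-109 + J{\left(11 \right)}\right) = - 348 \left(133 + 79\right) \left(-109 + 2 \cdot 11\right) = - 348 \cdot 212 \left(-109 + 22\right) = - 348 \cdot 212 \left(-87\right) = \left(-348\right) \left(-18444\right) = 6418512$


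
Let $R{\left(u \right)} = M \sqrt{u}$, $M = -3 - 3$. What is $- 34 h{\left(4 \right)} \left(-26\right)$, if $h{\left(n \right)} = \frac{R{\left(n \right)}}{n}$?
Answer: $-2652$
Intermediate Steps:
$M = -6$
$R{\left(u \right)} = - 6 \sqrt{u}$
$h{\left(n \right)} = - \frac{6}{\sqrt{n}}$ ($h{\left(n \right)} = \frac{\left(-6\right) \sqrt{n}}{n} = - \frac{6}{\sqrt{n}}$)
$- 34 h{\left(4 \right)} \left(-26\right) = - 34 \left(- \frac{6}{2}\right) \left(-26\right) = - 34 \left(\left(-6\right) \frac{1}{2}\right) \left(-26\right) = \left(-34\right) \left(-3\right) \left(-26\right) = 102 \left(-26\right) = -2652$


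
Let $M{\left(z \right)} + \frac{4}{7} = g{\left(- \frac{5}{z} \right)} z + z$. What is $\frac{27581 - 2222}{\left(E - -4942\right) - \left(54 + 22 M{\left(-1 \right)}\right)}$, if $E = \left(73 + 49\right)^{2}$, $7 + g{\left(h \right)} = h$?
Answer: $\frac{177513}{138338} \approx 1.2832$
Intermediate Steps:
$g{\left(h \right)} = -7 + h$
$M{\left(z \right)} = - \frac{4}{7} + z + z \left(-7 - \frac{5}{z}\right)$ ($M{\left(z \right)} = - \frac{4}{7} + \left(\left(-7 - \frac{5}{z}\right) z + z\right) = - \frac{4}{7} + \left(z \left(-7 - \frac{5}{z}\right) + z\right) = - \frac{4}{7} + \left(z + z \left(-7 - \frac{5}{z}\right)\right) = - \frac{4}{7} + z + z \left(-7 - \frac{5}{z}\right)$)
$E = 14884$ ($E = 122^{2} = 14884$)
$\frac{27581 - 2222}{\left(E - -4942\right) - \left(54 + 22 M{\left(-1 \right)}\right)} = \frac{27581 - 2222}{\left(14884 - -4942\right) - \left(54 + 22 \left(- \frac{39}{7} - -6\right)\right)} = \frac{25359}{\left(14884 + 4942\right) - \left(54 + 22 \left(- \frac{39}{7} + 6\right)\right)} = \frac{25359}{19826 - \frac{444}{7}} = \frac{25359}{\frac{138338}{7}} = 25359 \cdot \frac{7}{138338} = \frac{177513}{138338}$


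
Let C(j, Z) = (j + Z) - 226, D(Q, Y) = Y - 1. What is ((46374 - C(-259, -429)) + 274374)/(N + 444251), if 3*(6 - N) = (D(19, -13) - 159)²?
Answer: 482493/651421 ≈ 0.74068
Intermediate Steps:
D(Q, Y) = -1 + Y
N = -29911/3 (N = 6 - ((-1 - 13) - 159)²/3 = 6 - (-14 - 159)²/3 = 6 - ⅓*(-173)² = 6 - ⅓*29929 = 6 - 29929/3 = -29911/3 ≈ -9970.3)
C(j, Z) = -226 + Z + j (C(j, Z) = (Z + j) - 226 = -226 + Z + j)
((46374 - C(-259, -429)) + 274374)/(N + 444251) = ((46374 - (-226 - 429 - 259)) + 274374)/(-29911/3 + 444251) = ((46374 - 1*(-914)) + 274374)/(1302842/3) = ((46374 + 914) + 274374)*(3/1302842) = (47288 + 274374)*(3/1302842) = 321662*(3/1302842) = 482493/651421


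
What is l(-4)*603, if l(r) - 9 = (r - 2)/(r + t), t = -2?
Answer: 6030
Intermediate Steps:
l(r) = 10 (l(r) = 9 + (r - 2)/(r - 2) = 9 + (-2 + r)/(-2 + r) = 9 + 1 = 10)
l(-4)*603 = 10*603 = 6030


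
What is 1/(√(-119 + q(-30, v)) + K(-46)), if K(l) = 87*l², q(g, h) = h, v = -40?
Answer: 61364/11296621541 - I*√159/33889864623 ≈ 5.4321e-6 - 3.7207e-10*I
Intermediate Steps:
1/(√(-119 + q(-30, v)) + K(-46)) = 1/(√(-119 - 40) + 87*(-46)²) = 1/(√(-159) + 87*2116) = 1/(I*√159 + 184092) = 1/(184092 + I*√159)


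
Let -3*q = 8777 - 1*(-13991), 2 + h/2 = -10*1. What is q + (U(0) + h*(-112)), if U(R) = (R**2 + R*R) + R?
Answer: -14704/3 ≈ -4901.3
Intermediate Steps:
h = -24 (h = -4 + 2*(-10*1) = -4 + 2*(-10) = -4 - 20 = -24)
U(R) = R + 2*R**2 (U(R) = (R**2 + R**2) + R = 2*R**2 + R = R + 2*R**2)
q = -22768/3 (q = -(8777 - 1*(-13991))/3 = -(8777 + 13991)/3 = -1/3*22768 = -22768/3 ≈ -7589.3)
q + (U(0) + h*(-112)) = -22768/3 + (0*(1 + 2*0) - 24*(-112)) = -22768/3 + (0*(1 + 0) + 2688) = -22768/3 + (0*1 + 2688) = -22768/3 + (0 + 2688) = -22768/3 + 2688 = -14704/3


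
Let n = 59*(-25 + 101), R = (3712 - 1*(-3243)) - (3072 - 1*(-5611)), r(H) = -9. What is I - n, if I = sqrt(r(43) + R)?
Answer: -4484 + 3*I*sqrt(193) ≈ -4484.0 + 41.677*I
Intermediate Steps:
R = -1728 (R = (3712 + 3243) - (3072 + 5611) = 6955 - 1*8683 = 6955 - 8683 = -1728)
I = 3*I*sqrt(193) (I = sqrt(-9 - 1728) = sqrt(-1737) = 3*I*sqrt(193) ≈ 41.677*I)
n = 4484 (n = 59*76 = 4484)
I - n = 3*I*sqrt(193) - 1*4484 = 3*I*sqrt(193) - 4484 = -4484 + 3*I*sqrt(193)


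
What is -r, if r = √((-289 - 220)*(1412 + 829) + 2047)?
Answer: -I*√1138622 ≈ -1067.1*I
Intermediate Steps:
r = I*√1138622 (r = √(-509*2241 + 2047) = √(-1140669 + 2047) = √(-1138622) = I*√1138622 ≈ 1067.1*I)
-r = -I*√1138622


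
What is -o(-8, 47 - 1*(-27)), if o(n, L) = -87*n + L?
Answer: -770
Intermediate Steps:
o(n, L) = L - 87*n
-o(-8, 47 - 1*(-27)) = -((47 - 1*(-27)) - 87*(-8)) = -((47 + 27) + 696) = -(74 + 696) = -1*770 = -770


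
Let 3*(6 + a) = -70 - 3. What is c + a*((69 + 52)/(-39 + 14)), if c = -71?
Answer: 5686/75 ≈ 75.813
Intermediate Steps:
a = -91/3 (a = -6 + (-70 - 3)/3 = -6 + (1/3)*(-73) = -6 - 73/3 = -91/3 ≈ -30.333)
c + a*((69 + 52)/(-39 + 14)) = -71 - 91*(69 + 52)/(3*(-39 + 14)) = -71 - 11011/(3*(-25)) = -71 - 11011*(-1)/(3*25) = -71 - 91/3*(-121/25) = -71 + 11011/75 = 5686/75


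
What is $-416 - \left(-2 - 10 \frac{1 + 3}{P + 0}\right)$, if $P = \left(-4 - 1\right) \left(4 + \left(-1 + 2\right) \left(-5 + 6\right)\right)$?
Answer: $- \frac{2078}{5} \approx -415.6$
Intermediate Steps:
$P = -25$ ($P = - 5 \left(4 + 1 \cdot 1\right) = - 5 \left(4 + 1\right) = \left(-5\right) 5 = -25$)
$-416 - \left(-2 - 10 \frac{1 + 3}{P + 0}\right) = -416 - \left(-2 - 10 \frac{1 + 3}{-25 + 0}\right) = -416 - \left(-2 - 10 \frac{4}{-25}\right) = -416 - \left(-2 - 10 \cdot 4 \left(- \frac{1}{25}\right)\right) = -416 - \left(-2 - - \frac{8}{5}\right) = -416 - \left(-2 + \frac{8}{5}\right) = -416 - - \frac{2}{5} = -416 + \frac{2}{5} = - \frac{2078}{5}$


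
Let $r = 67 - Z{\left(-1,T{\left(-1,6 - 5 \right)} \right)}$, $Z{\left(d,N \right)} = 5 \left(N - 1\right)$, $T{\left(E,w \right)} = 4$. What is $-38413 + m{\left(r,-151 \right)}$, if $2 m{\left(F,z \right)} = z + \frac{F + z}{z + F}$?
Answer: $-38488$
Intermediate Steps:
$Z{\left(d,N \right)} = -5 + 5 N$ ($Z{\left(d,N \right)} = 5 \left(-1 + N\right) = -5 + 5 N$)
$r = 52$ ($r = 67 - \left(-5 + 5 \cdot 4\right) = 67 - \left(-5 + 20\right) = 67 - 15 = 52$)
$m{\left(F,z \right)} = \frac{1}{2} + \frac{z}{2}$ ($m{\left(F,z \right)} = \frac{z + \frac{F + z}{z + F}}{2} = \frac{z + \frac{F + z}{F + z}}{2} = \frac{z + 1}{2} = \frac{1 + z}{2} = \frac{1}{2} + \frac{z}{2}$)
$-38413 + m{\left(r,-151 \right)} = -38413 + \left(\frac{1}{2} + \frac{1}{2} \left(-151\right)\right) = -38413 + \left(\frac{1}{2} - \frac{151}{2}\right) = -38413 - 75 = -38488$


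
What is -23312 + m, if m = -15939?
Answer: -39251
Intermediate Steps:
-23312 + m = -23312 - 15939 = -39251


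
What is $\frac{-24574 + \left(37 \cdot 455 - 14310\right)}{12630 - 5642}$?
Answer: $- \frac{22049}{6988} \approx -3.1553$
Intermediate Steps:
$\frac{-24574 + \left(37 \cdot 455 - 14310\right)}{12630 - 5642} = \frac{-24574 + \left(16835 - 14310\right)}{6988} = \left(-24574 + 2525\right) \frac{1}{6988} = \left(-22049\right) \frac{1}{6988} = - \frac{22049}{6988}$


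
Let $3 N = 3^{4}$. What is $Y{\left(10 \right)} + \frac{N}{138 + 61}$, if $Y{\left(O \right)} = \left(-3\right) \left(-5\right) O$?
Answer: $\frac{29877}{199} \approx 150.14$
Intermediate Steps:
$Y{\left(O \right)} = 15 O$
$N = 27$ ($N = \frac{3^{4}}{3} = \frac{1}{3} \cdot 81 = 27$)
$Y{\left(10 \right)} + \frac{N}{138 + 61} = 15 \cdot 10 + \frac{27}{138 + 61} = 150 + \frac{27}{199} = \frac{29877}{199}$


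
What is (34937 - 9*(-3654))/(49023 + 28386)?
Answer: 67823/77409 ≈ 0.87616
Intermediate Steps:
(34937 - 9*(-3654))/(49023 + 28386) = (34937 + 32886)/77409 = 67823*(1/77409) = 67823/77409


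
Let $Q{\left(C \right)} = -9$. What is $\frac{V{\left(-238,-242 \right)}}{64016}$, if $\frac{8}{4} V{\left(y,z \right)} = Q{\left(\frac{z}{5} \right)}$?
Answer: $- \frac{9}{128032} \approx -7.0295 \cdot 10^{-5}$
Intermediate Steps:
$V{\left(y,z \right)} = - \frac{9}{2}$ ($V{\left(y,z \right)} = \frac{1}{2} \left(-9\right) = - \frac{9}{2}$)
$\frac{V{\left(-238,-242 \right)}}{64016} = - \frac{9}{2 \cdot 64016} = \left(- \frac{9}{2}\right) \frac{1}{64016} = - \frac{9}{128032}$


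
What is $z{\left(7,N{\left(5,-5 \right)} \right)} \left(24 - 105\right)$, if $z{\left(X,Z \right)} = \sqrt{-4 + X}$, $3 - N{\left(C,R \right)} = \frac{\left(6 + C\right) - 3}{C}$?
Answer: $- 81 \sqrt{3} \approx -140.3$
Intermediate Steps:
$N{\left(C,R \right)} = 3 - \frac{3 + C}{C}$ ($N{\left(C,R \right)} = 3 - \frac{\left(6 + C\right) - 3}{C} = 3 - \frac{3 + C}{C}$)
$z{\left(7,N{\left(5,-5 \right)} \right)} \left(24 - 105\right) = \sqrt{-4 + 7} \left(24 - 105\right) = \sqrt{3} \left(-81\right) = - 81 \sqrt{3}$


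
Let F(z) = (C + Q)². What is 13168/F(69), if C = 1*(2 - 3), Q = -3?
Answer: 823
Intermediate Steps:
C = -1 (C = 1*(-1) = -1)
F(z) = 16 (F(z) = (-1 - 3)² = (-4)² = 16)
13168/F(69) = 13168/16 = 13168*(1/16) = 823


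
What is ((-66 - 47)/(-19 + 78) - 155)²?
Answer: 85710564/3481 ≈ 24622.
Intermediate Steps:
((-66 - 47)/(-19 + 78) - 155)² = (-113/59 - 155)² = (-9258/59)² = 85710564/3481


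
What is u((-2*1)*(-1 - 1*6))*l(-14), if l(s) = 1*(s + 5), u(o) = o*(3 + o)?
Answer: -2142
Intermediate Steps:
l(s) = 5 + s (l(s) = 1*(5 + s) = 5 + s)
u((-2*1)*(-1 - 1*6))*l(-14) = (((-2*1)*(-1 - 1*6))*(3 + (-2*1)*(-1 - 1*6)))*(5 - 14) = ((-2*(-1 - 6))*(3 - 2*(-1 - 6)))*(-9) = ((-2*(-7))*(3 - 2*(-7)))*(-9) = (14*(3 + 14))*(-9) = (14*17)*(-9) = 238*(-9) = -2142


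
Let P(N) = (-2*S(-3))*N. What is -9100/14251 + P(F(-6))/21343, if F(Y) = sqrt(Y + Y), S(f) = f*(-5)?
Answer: -9100/14251 - 60*I*sqrt(3)/21343 ≈ -0.63855 - 0.0048692*I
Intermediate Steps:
S(f) = -5*f
F(Y) = sqrt(2)*sqrt(Y) (F(Y) = sqrt(2*Y) = sqrt(2)*sqrt(Y))
P(N) = -30*N (P(N) = (-(-10)*(-3))*N = (-2*15)*N = -30*N)
-9100/14251 + P(F(-6))/21343 = -9100/14251 - 30*sqrt(2)*sqrt(-6)/21343 = -9100*1/14251 - 30*sqrt(2)*I*sqrt(6)*(1/21343) = -9100/14251 - 60*I*sqrt(3)*(1/21343) = -9100/14251 - 60*I*sqrt(3)/21343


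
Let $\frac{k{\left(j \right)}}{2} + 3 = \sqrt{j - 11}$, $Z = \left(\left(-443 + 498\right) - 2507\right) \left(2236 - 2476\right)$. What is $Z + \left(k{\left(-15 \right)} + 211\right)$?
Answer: $588685 + 2 i \sqrt{26} \approx 5.8869 \cdot 10^{5} + 10.198 i$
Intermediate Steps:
$Z = 588480$ ($Z = \left(55 - 2507\right) \left(-240\right) = \left(-2452\right) \left(-240\right) = 588480$)
$k{\left(j \right)} = -6 + 2 \sqrt{-11 + j}$ ($k{\left(j \right)} = -6 + 2 \sqrt{j - 11} = -6 + 2 \sqrt{-11 + j}$)
$Z + \left(k{\left(-15 \right)} + 211\right) = 588480 + \left(\left(-6 + 2 \sqrt{-11 - 15}\right) + 211\right) = 588480 + \left(\left(-6 + 2 \sqrt{-26}\right) + 211\right) = 588480 + \left(\left(-6 + 2 i \sqrt{26}\right) + 211\right) = 588480 + \left(205 + 2 i \sqrt{26}\right) = 588685 + 2 i \sqrt{26}$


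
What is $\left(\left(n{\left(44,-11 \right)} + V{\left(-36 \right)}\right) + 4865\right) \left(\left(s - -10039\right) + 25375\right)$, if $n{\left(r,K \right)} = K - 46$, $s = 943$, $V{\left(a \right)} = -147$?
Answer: $169459977$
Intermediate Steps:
$n{\left(r,K \right)} = -46 + K$ ($n{\left(r,K \right)} = K - 46 = -46 + K$)
$\left(\left(n{\left(44,-11 \right)} + V{\left(-36 \right)}\right) + 4865\right) \left(\left(s - -10039\right) + 25375\right) = \left(\left(\left(-46 - 11\right) - 147\right) + 4865\right) \left(\left(943 - -10039\right) + 25375\right) = \left(\left(-57 - 147\right) + 4865\right) \left(\left(943 + 10039\right) + 25375\right) = \left(-204 + 4865\right) \left(10982 + 25375\right) = 4661 \cdot 36357 = 169459977$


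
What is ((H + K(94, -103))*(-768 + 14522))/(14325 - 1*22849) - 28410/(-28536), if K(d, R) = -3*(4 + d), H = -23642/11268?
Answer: 6834511346123/14275198206 ≈ 478.77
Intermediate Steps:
H = -11821/5634 (H = -23642*1/11268 = -11821/5634 ≈ -2.0982)
K(d, R) = -12 - 3*d
((H + K(94, -103))*(-768 + 14522))/(14325 - 1*22849) - 28410/(-28536) = ((-11821/5634 + (-12 - 3*94))*(-768 + 14522))/(14325 - 1*22849) - 28410/(-28536) = ((-11821/5634 + (-12 - 282))*13754)/(14325 - 22849) - 28410*(-1/28536) = ((-11821/5634 - 294)*13754)/(-8524) + 4735/4756 = -1668217/5634*13754*(-1/8524) + 4735/4756 = -11472328309/2817*(-1/8524) + 4735/4756 = 11472328309/24012108 + 4735/4756 = 6834511346123/14275198206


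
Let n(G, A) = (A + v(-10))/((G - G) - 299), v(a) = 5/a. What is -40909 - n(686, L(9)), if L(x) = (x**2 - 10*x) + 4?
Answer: -24463593/598 ≈ -40909.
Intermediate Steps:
L(x) = 4 + x**2 - 10*x
n(G, A) = 1/598 - A/299 (n(G, A) = (A + 5/(-10))/((G - G) - 299) = (A + 5*(-1/10))/(0 - 299) = (A - 1/2)/(-299) = (-1/2 + A)*(-1/299) = 1/598 - A/299)
-40909 - n(686, L(9)) = -40909 - (1/598 - (4 + 9**2 - 10*9)/299) = -40909 - (1/598 - (4 + 81 - 90)/299) = -40909 - (1/598 - 1/299*(-5)) = -40909 - (1/598 + 5/299) = -40909 - 1*11/598 = -40909 - 11/598 = -24463593/598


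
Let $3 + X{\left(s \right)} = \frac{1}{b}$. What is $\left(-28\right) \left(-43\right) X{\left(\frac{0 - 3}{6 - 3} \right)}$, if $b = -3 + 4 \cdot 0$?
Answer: $- \frac{12040}{3} \approx -4013.3$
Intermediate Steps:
$b = -3$ ($b = -3 + 0 = -3$)
$X{\left(s \right)} = - \frac{10}{3}$ ($X{\left(s \right)} = -3 + \frac{1}{-3} = -3 - \frac{1}{3} = - \frac{10}{3}$)
$\left(-28\right) \left(-43\right) X{\left(\frac{0 - 3}{6 - 3} \right)} = \left(-28\right) \left(-43\right) \left(- \frac{10}{3}\right) = 1204 \left(- \frac{10}{3}\right) = - \frac{12040}{3}$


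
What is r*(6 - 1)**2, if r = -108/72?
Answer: -75/2 ≈ -37.500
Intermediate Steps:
r = -3/2 (r = -108*1/72 = -3/2 ≈ -1.5000)
r*(6 - 1)**2 = -3*(6 - 1)**2/2 = -3/2*5**2 = -3/2*25 = -75/2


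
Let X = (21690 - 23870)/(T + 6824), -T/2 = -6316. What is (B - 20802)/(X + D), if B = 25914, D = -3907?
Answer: -2762752/2111577 ≈ -1.3084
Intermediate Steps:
T = 12632 (T = -2*(-6316) = 12632)
X = -545/4864 (X = (21690 - 23870)/(12632 + 6824) = -2180/19456 = -2180*1/19456 = -545/4864 ≈ -0.11205)
(B - 20802)/(X + D) = (25914 - 20802)/(-545/4864 - 3907) = 5112/(-19004193/4864) = 5112*(-4864/19004193) = -2762752/2111577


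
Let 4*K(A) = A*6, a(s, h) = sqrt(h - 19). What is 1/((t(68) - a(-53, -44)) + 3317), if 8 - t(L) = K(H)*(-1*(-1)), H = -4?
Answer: 3331/11095624 + 3*I*sqrt(7)/11095624 ≈ 0.00030021 + 7.1535e-7*I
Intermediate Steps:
a(s, h) = sqrt(-19 + h)
K(A) = 3*A/2 (K(A) = (A*6)/4 = (6*A)/4 = 3*A/2)
t(L) = 14 (t(L) = 8 - (3/2)*(-4)*(-1*(-1)) = 8 - (-6) = 8 - 1*(-6) = 8 + 6 = 14)
1/((t(68) - a(-53, -44)) + 3317) = 1/((14 - sqrt(-19 - 44)) + 3317) = 1/((14 - sqrt(-63)) + 3317) = 1/((14 - 3*I*sqrt(7)) + 3317) = 1/(3331 - 3*I*sqrt(7))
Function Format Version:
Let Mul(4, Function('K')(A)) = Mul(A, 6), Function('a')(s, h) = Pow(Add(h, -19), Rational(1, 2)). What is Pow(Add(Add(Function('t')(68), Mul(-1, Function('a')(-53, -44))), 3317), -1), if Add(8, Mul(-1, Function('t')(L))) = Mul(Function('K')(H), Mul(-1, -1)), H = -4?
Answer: Add(Rational(3331, 11095624), Mul(Rational(3, 11095624), I, Pow(7, Rational(1, 2)))) ≈ Add(0.00030021, Mul(7.1535e-7, I))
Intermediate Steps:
Function('a')(s, h) = Pow(Add(-19, h), Rational(1, 2))
Function('K')(A) = Mul(Rational(3, 2), A) (Function('K')(A) = Mul(Rational(1, 4), Mul(A, 6)) = Mul(Rational(1, 4), Mul(6, A)) = Mul(Rational(3, 2), A))
Function('t')(L) = 14 (Function('t')(L) = Add(8, Mul(-1, Mul(Mul(Rational(3, 2), -4), Mul(-1, -1)))) = Add(8, Mul(-1, Mul(-6, 1))) = Add(8, Mul(-1, -6)) = Add(8, 6) = 14)
Pow(Add(Add(Function('t')(68), Mul(-1, Function('a')(-53, -44))), 3317), -1) = Pow(Add(Add(14, Mul(-1, Pow(Add(-19, -44), Rational(1, 2)))), 3317), -1) = Pow(Add(Add(14, Mul(-1, Pow(-63, Rational(1, 2)))), 3317), -1) = Pow(Add(Add(14, Mul(-1, Mul(3, I, Pow(7, Rational(1, 2))))), 3317), -1) = Pow(Add(Add(14, Mul(-3, I, Pow(7, Rational(1, 2)))), 3317), -1) = Pow(Add(3331, Mul(-3, I, Pow(7, Rational(1, 2)))), -1)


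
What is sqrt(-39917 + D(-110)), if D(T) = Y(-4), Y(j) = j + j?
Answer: 5*I*sqrt(1597) ≈ 199.81*I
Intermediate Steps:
Y(j) = 2*j
D(T) = -8 (D(T) = 2*(-4) = -8)
sqrt(-39917 + D(-110)) = sqrt(-39917 - 8) = sqrt(-39925) = 5*I*sqrt(1597)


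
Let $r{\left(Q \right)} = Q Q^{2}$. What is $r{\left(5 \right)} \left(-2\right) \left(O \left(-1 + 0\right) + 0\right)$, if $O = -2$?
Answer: $-500$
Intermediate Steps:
$r{\left(Q \right)} = Q^{3}$
$r{\left(5 \right)} \left(-2\right) \left(O \left(-1 + 0\right) + 0\right) = 5^{3} \left(-2\right) \left(- 2 \left(-1 + 0\right) + 0\right) = 125 \left(-2\right) \left(\left(-2\right) \left(-1\right) + 0\right) = - 250 \left(2 + 0\right) = \left(-250\right) 2 = -500$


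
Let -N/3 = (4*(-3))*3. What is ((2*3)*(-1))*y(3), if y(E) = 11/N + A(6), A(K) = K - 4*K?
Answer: 1933/18 ≈ 107.39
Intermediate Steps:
N = 108 (N = -3*4*(-3)*3 = -(-36)*3 = -3*(-36) = 108)
A(K) = -3*K
y(E) = -1933/108 (y(E) = 11/108 - 3*6 = 11*(1/108) - 18 = 11/108 - 18 = -1933/108)
((2*3)*(-1))*y(3) = ((2*3)*(-1))*(-1933/108) = (6*(-1))*(-1933/108) = -6*(-1933/108) = 1933/18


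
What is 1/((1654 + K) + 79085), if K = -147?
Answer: 1/80592 ≈ 1.2408e-5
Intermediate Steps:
1/((1654 + K) + 79085) = 1/((1654 - 147) + 79085) = 1/(1507 + 79085) = 1/80592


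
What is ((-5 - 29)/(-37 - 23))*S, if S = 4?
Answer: 34/15 ≈ 2.2667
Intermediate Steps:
((-5 - 29)/(-37 - 23))*S = ((-5 - 29)/(-37 - 23))*4 = -34/(-60)*4 = -34*(-1/60)*4 = (17/30)*4 = 34/15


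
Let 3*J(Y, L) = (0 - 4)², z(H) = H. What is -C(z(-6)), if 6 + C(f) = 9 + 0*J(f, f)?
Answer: -3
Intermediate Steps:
J(Y, L) = 16/3 (J(Y, L) = (0 - 4)²/3 = (⅓)*(-4)² = (⅓)*16 = 16/3)
C(f) = 3 (C(f) = -6 + (9 + 0*(16/3)) = -6 + (9 + 0) = -6 + 9 = 3)
-C(z(-6)) = -1*3 = -3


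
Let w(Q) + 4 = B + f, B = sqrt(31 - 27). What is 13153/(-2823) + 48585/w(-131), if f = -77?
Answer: -1749298/2823 ≈ -619.66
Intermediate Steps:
B = 2 (B = sqrt(4) = 2)
w(Q) = -79 (w(Q) = -4 + (2 - 77) = -4 - 75 = -79)
13153/(-2823) + 48585/w(-131) = 13153/(-2823) + 48585/(-79) = 13153*(-1/2823) + 48585*(-1/79) = -13153/2823 - 615 = -1749298/2823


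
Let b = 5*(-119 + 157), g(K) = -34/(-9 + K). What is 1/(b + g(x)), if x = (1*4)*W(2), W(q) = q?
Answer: 1/224 ≈ 0.0044643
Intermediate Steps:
x = 8 (x = (1*4)*2 = 4*2 = 8)
b = 190 (b = 5*38 = 190)
1/(b + g(x)) = 1/(190 - 34/(-9 + 8)) = 1/(190 - 34/(-1)) = 1/(190 - 34*(-1)) = 1/(190 + 34) = 1/224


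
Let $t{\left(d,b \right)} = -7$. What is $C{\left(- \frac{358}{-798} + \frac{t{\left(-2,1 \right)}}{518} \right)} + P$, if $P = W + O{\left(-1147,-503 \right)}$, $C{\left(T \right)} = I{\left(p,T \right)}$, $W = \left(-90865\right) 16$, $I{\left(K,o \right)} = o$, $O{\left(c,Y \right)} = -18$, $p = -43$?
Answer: $- \frac{42926598461}{29526} \approx -1.4539 \cdot 10^{6}$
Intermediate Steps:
$W = -1453840$
$C{\left(T \right)} = T$
$P = -1453858$ ($P = -1453840 - 18 = -1453858$)
$C{\left(- \frac{358}{-798} + \frac{t{\left(-2,1 \right)}}{518} \right)} + P = \left(- \frac{358}{-798} - \frac{7}{518}\right) - 1453858 = \left(\left(-358\right) \left(- \frac{1}{798}\right) - \frac{1}{74}\right) - 1453858 = \left(\frac{179}{399} - \frac{1}{74}\right) - 1453858 = \frac{12847}{29526} - 1453858 = - \frac{42926598461}{29526}$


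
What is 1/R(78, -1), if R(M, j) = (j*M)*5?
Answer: -1/390 ≈ -0.0025641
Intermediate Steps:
R(M, j) = 5*M*j (R(M, j) = (M*j)*5 = 5*M*j)
1/R(78, -1) = 1/(5*78*(-1)) = 1/(-390) = -1/390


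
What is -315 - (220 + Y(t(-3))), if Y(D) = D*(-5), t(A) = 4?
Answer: -515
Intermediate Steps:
Y(D) = -5*D
-315 - (220 + Y(t(-3))) = -315 - (220 - 5*4) = -315 - (220 - 20) = -315 - 1*200 = -315 - 200 = -515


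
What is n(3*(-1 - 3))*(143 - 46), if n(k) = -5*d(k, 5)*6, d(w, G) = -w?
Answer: -34920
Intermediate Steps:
n(k) = 30*k (n(k) = -(-5)*k*6 = (5*k)*6 = 30*k)
n(3*(-1 - 3))*(143 - 46) = (30*(3*(-1 - 3)))*(143 - 46) = (30*(3*(-4)))*97 = (30*(-12))*97 = -360*97 = -34920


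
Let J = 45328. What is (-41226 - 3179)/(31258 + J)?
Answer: -44405/76586 ≈ -0.57981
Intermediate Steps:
(-41226 - 3179)/(31258 + J) = (-41226 - 3179)/(31258 + 45328) = -44405/76586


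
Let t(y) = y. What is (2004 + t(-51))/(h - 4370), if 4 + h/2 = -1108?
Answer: -93/314 ≈ -0.29618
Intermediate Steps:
h = -2224 (h = -8 + 2*(-1108) = -8 - 2216 = -2224)
(2004 + t(-51))/(h - 4370) = (2004 - 51)/(-2224 - 4370) = 1953/(-6594) = 1953*(-1/6594) = -93/314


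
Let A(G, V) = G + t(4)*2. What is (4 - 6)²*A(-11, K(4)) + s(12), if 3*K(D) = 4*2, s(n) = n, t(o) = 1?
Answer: -24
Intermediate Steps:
K(D) = 8/3 (K(D) = (4*2)/3 = (⅓)*8 = 8/3)
A(G, V) = 2 + G (A(G, V) = G + 1*2 = G + 2 = 2 + G)
(4 - 6)²*A(-11, K(4)) + s(12) = (4 - 6)²*(2 - 11) + 12 = (-2)²*(-9) + 12 = 4*(-9) + 12 = -36 + 12 = -24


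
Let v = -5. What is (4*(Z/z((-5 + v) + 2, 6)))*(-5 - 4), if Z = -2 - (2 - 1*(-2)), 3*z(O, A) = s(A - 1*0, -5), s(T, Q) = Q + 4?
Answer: -648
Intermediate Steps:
s(T, Q) = 4 + Q
z(O, A) = -⅓ (z(O, A) = (4 - 5)/3 = (⅓)*(-1) = -⅓)
Z = -6 (Z = -2 - (2 + 2) = -2 - 1*4 = -2 - 4 = -6)
(4*(Z/z((-5 + v) + 2, 6)))*(-5 - 4) = (4*(-6/(-⅓)))*(-5 - 4) = (4*(-6*(-3)))*(-9) = (4*18)*(-9) = 72*(-9) = -648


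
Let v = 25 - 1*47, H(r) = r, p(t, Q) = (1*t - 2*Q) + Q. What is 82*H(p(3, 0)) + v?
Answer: 224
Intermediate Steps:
p(t, Q) = t - Q (p(t, Q) = (t - 2*Q) + Q = t - Q)
v = -22 (v = 25 - 47 = -22)
82*H(p(3, 0)) + v = 82*(3 - 1*0) - 22 = 82*(3 + 0) - 22 = 82*3 - 22 = 246 - 22 = 224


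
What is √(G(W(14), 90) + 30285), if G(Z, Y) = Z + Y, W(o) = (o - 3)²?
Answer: 4*√1906 ≈ 174.63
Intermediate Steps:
W(o) = (-3 + o)²
G(Z, Y) = Y + Z
√(G(W(14), 90) + 30285) = √((90 + (-3 + 14)²) + 30285) = √((90 + 11²) + 30285) = √((90 + 121) + 30285) = √(211 + 30285) = √30496 = 4*√1906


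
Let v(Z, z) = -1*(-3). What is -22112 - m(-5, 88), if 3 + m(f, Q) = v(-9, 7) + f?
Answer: -22107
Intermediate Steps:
v(Z, z) = 3
m(f, Q) = f (m(f, Q) = -3 + (3 + f) = f)
-22112 - m(-5, 88) = -22112 - 1*(-5) = -22112 + 5 = -22107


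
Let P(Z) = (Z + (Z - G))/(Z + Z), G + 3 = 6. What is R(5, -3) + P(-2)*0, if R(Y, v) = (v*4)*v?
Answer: 36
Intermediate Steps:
G = 3 (G = -3 + 6 = 3)
R(Y, v) = 4*v**2 (R(Y, v) = (4*v)*v = 4*v**2)
P(Z) = (-3 + 2*Z)/(2*Z) (P(Z) = (Z + (Z - 1*3))/(Z + Z) = (Z + (Z - 3))/((2*Z)) = (Z + (-3 + Z))*(1/(2*Z)) = (-3 + 2*Z)*(1/(2*Z)) = (-3 + 2*Z)/(2*Z))
R(5, -3) + P(-2)*0 = 4*(-3)**2 + ((-3/2 - 2)/(-2))*0 = 4*9 - 1/2*(-7/2)*0 = 36 + (7/4)*0 = 36 + 0 = 36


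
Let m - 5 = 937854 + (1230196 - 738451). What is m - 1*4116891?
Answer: -2687287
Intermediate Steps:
m = 1429604 (m = 5 + (937854 + (1230196 - 738451)) = 5 + (937854 + 491745) = 5 + 1429599 = 1429604)
m - 1*4116891 = 1429604 - 1*4116891 = 1429604 - 4116891 = -2687287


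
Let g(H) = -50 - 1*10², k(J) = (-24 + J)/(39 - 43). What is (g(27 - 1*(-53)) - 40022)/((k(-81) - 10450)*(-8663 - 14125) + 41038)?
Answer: -40172/237577453 ≈ -0.00016909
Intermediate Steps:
k(J) = 6 - J/4 (k(J) = (-24 + J)/(-4) = (-24 + J)*(-¼) = 6 - J/4)
g(H) = -150 (g(H) = -50 - 1*100 = -50 - 100 = -150)
(g(27 - 1*(-53)) - 40022)/((k(-81) - 10450)*(-8663 - 14125) + 41038) = (-150 - 40022)/(((6 - ¼*(-81)) - 10450)*(-8663 - 14125) + 41038) = -40172/(((6 + 81/4) - 10450)*(-22788) + 41038) = -40172/((105/4 - 10450)*(-22788) + 41038) = -40172/(-41695/4*(-22788) + 41038) = -40172/(237536415 + 41038) = -40172/237577453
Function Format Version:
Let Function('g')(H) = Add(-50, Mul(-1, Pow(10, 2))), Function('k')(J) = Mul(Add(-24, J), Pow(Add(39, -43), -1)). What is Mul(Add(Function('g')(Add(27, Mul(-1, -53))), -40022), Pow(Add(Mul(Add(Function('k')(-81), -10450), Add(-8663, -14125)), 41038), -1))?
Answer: Rational(-40172, 237577453) ≈ -0.00016909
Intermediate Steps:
Function('k')(J) = Add(6, Mul(Rational(-1, 4), J)) (Function('k')(J) = Mul(Add(-24, J), Pow(-4, -1)) = Mul(Add(-24, J), Rational(-1, 4)) = Add(6, Mul(Rational(-1, 4), J)))
Function('g')(H) = -150 (Function('g')(H) = Add(-50, Mul(-1, 100)) = Add(-50, -100) = -150)
Mul(Add(Function('g')(Add(27, Mul(-1, -53))), -40022), Pow(Add(Mul(Add(Function('k')(-81), -10450), Add(-8663, -14125)), 41038), -1)) = Mul(Add(-150, -40022), Pow(Add(Mul(Add(Add(6, Mul(Rational(-1, 4), -81)), -10450), Add(-8663, -14125)), 41038), -1)) = Mul(-40172, Pow(Add(Mul(Add(Add(6, Rational(81, 4)), -10450), -22788), 41038), -1)) = Mul(-40172, Pow(Add(Mul(Add(Rational(105, 4), -10450), -22788), 41038), -1)) = Mul(-40172, Pow(Add(Mul(Rational(-41695, 4), -22788), 41038), -1)) = Mul(-40172, Pow(Add(237536415, 41038), -1)) = Mul(-40172, Pow(237577453, -1)) = Mul(-40172, Rational(1, 237577453)) = Rational(-40172, 237577453)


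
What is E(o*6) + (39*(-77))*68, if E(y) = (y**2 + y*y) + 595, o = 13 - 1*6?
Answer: -200081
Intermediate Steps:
o = 7 (o = 13 - 6 = 7)
E(y) = 595 + 2*y**2 (E(y) = (y**2 + y**2) + 595 = 2*y**2 + 595 = 595 + 2*y**2)
E(o*6) + (39*(-77))*68 = (595 + 2*(7*6)**2) + (39*(-77))*68 = (595 + 2*42**2) - 3003*68 = (595 + 2*1764) - 204204 = (595 + 3528) - 204204 = 4123 - 204204 = -200081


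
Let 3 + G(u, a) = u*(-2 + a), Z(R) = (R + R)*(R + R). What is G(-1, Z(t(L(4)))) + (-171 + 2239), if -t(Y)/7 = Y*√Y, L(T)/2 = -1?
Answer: 3635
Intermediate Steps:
L(T) = -2 (L(T) = 2*(-1) = -2)
t(Y) = -7*Y^(3/2) (t(Y) = -7*Y*√Y = -7*Y^(3/2))
Z(R) = 4*R² (Z(R) = (2*R)*(2*R) = 4*R²)
G(u, a) = -3 + u*(-2 + a)
G(-1, Z(t(L(4)))) + (-171 + 2239) = (-3 - 2*(-1) + (4*(-(-14)*I*√2)²)*(-1)) + (-171 + 2239) = (-3 + 2 + (4*(-(-14)*I*√2)²)*(-1)) + 2068 = (-3 + 2 + (4*(14*I*√2)²)*(-1)) + 2068 = (-3 + 2 + (4*(-392))*(-1)) + 2068 = (-3 + 2 - 1568*(-1)) + 2068 = (-3 + 2 + 1568) + 2068 = 1567 + 2068 = 3635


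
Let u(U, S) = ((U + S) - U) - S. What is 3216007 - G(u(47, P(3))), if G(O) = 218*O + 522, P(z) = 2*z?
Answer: 3215485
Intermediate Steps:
u(U, S) = 0 (u(U, S) = ((S + U) - U) - S = S - S = 0)
G(O) = 522 + 218*O
3216007 - G(u(47, P(3))) = 3216007 - (522 + 218*0) = 3216007 - (522 + 0) = 3216007 - 1*522 = 3216007 - 522 = 3215485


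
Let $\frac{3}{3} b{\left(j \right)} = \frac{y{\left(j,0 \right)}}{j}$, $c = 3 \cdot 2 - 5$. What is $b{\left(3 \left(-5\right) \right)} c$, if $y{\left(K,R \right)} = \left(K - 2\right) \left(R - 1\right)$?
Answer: $- \frac{17}{15} \approx -1.1333$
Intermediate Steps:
$y{\left(K,R \right)} = \left(-1 + R\right) \left(-2 + K\right)$ ($y{\left(K,R \right)} = \left(-2 + K\right) \left(-1 + R\right) = \left(-1 + R\right) \left(-2 + K\right)$)
$c = 1$ ($c = 6 - 5 = 1$)
$b{\left(j \right)} = \frac{2 - j}{j}$ ($b{\left(j \right)} = \frac{2 - j - 0 + j 0}{j} = \frac{2 - j + 0 + 0}{j} = \frac{2 - j}{j}$)
$b{\left(3 \left(-5\right) \right)} c = \frac{2 - 3 \left(-5\right)}{3 \left(-5\right)} 1 = \frac{2 - -15}{-15} \cdot 1 = - \frac{2 + 15}{15} \cdot 1 = \left(- \frac{1}{15}\right) 17 \cdot 1 = \left(- \frac{17}{15}\right) 1 = - \frac{17}{15}$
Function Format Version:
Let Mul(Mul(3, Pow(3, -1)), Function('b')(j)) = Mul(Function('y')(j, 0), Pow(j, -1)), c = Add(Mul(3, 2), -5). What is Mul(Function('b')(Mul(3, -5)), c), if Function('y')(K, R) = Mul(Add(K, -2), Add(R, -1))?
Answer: Rational(-17, 15) ≈ -1.1333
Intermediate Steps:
Function('y')(K, R) = Mul(Add(-1, R), Add(-2, K)) (Function('y')(K, R) = Mul(Add(-2, K), Add(-1, R)) = Mul(Add(-1, R), Add(-2, K)))
c = 1 (c = Add(6, -5) = 1)
Function('b')(j) = Mul(Pow(j, -1), Add(2, Mul(-1, j))) (Function('b')(j) = Mul(Add(2, Mul(-1, j), Mul(-2, 0), Mul(j, 0)), Pow(j, -1)) = Mul(Add(2, Mul(-1, j), 0, 0), Pow(j, -1)) = Mul(Add(2, Mul(-1, j)), Pow(j, -1)) = Mul(Pow(j, -1), Add(2, Mul(-1, j))))
Mul(Function('b')(Mul(3, -5)), c) = Mul(Mul(Pow(Mul(3, -5), -1), Add(2, Mul(-1, Mul(3, -5)))), 1) = Mul(Mul(Pow(-15, -1), Add(2, Mul(-1, -15))), 1) = Mul(Mul(Rational(-1, 15), Add(2, 15)), 1) = Mul(Mul(Rational(-1, 15), 17), 1) = Mul(Rational(-17, 15), 1) = Rational(-17, 15)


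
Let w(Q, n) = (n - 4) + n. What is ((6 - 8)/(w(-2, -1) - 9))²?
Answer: 4/225 ≈ 0.017778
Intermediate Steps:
w(Q, n) = -4 + 2*n (w(Q, n) = (-4 + n) + n = -4 + 2*n)
((6 - 8)/(w(-2, -1) - 9))² = ((6 - 8)/((-4 + 2*(-1)) - 9))² = (-2/((-4 - 2) - 9))² = (-2/(-6 - 9))² = (-2/(-15))² = (-2*(-1/15))² = (2/15)² = 4/225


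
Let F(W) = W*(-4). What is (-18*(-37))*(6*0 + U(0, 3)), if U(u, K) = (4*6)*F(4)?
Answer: -255744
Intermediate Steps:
F(W) = -4*W
U(u, K) = -384 (U(u, K) = (4*6)*(-4*4) = 24*(-16) = -384)
(-18*(-37))*(6*0 + U(0, 3)) = (-18*(-37))*(6*0 - 384) = 666*(0 - 384) = 666*(-384) = -255744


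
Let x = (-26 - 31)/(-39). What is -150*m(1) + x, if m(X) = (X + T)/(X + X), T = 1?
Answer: -1931/13 ≈ -148.54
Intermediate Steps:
m(X) = (1 + X)/(2*X) (m(X) = (X + 1)/(X + X) = (1 + X)/((2*X)) = (1 + X)*(1/(2*X)) = (1 + X)/(2*X))
x = 19/13 (x = -57*(-1/39) = 19/13 ≈ 1.4615)
-150*m(1) + x = -75*(1 + 1)/1 + 19/13 = -75*2 + 19/13 = -150*1 + 19/13 = -150 + 19/13 = -1931/13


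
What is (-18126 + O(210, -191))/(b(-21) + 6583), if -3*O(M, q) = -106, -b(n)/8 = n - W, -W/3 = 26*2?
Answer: -54272/16509 ≈ -3.2874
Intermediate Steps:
W = -156 (W = -78*2 = -3*52 = -156)
b(n) = -1248 - 8*n (b(n) = -8*(n - 1*(-156)) = -8*(n + 156) = -8*(156 + n) = -1248 - 8*n)
O(M, q) = 106/3 (O(M, q) = -⅓*(-106) = 106/3)
(-18126 + O(210, -191))/(b(-21) + 6583) = (-18126 + 106/3)/((-1248 - 8*(-21)) + 6583) = -54272/(3*((-1248 + 168) + 6583)) = -54272/(3*(-1080 + 6583)) = -54272/3/5503 = -54272/3*1/5503 = -54272/16509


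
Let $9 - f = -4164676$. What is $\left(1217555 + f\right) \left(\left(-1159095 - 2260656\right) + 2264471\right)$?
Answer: $-6217994227200$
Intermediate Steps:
$f = 4164685$ ($f = 9 - -4164676 = 9 + 4164676 = 4164685$)
$\left(1217555 + f\right) \left(\left(-1159095 - 2260656\right) + 2264471\right) = \left(1217555 + 4164685\right) \left(\left(-1159095 - 2260656\right) + 2264471\right) = 5382240 \left(-3419751 + 2264471\right) = 5382240 \left(-1155280\right) = -6217994227200$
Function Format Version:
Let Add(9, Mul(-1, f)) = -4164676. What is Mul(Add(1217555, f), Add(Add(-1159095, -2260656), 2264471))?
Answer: -6217994227200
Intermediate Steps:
f = 4164685 (f = Add(9, Mul(-1, -4164676)) = Add(9, 4164676) = 4164685)
Mul(Add(1217555, f), Add(Add(-1159095, -2260656), 2264471)) = Mul(Add(1217555, 4164685), Add(Add(-1159095, -2260656), 2264471)) = Mul(5382240, Add(-3419751, 2264471)) = Mul(5382240, -1155280) = -6217994227200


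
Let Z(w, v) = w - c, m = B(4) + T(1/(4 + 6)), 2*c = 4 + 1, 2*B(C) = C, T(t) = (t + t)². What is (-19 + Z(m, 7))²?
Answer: 946729/2500 ≈ 378.69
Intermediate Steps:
T(t) = 4*t² (T(t) = (2*t)² = 4*t²)
B(C) = C/2
c = 5/2 (c = (4 + 1)/2 = (½)*5 = 5/2 ≈ 2.5000)
m = 51/25 (m = (½)*4 + 4*(1/(4 + 6))² = 2 + 4*(1/10)² = 2 + 4*(⅒)² = 2 + 4*(1/100) = 2 + 1/25 = 51/25 ≈ 2.0400)
Z(w, v) = -5/2 + w (Z(w, v) = w - 1*5/2 = w - 5/2 = -5/2 + w)
(-19 + Z(m, 7))² = (-19 + (-5/2 + 51/25))² = (-19 - 23/50)² = (-973/50)² = 946729/2500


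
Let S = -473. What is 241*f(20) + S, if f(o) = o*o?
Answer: 95927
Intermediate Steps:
f(o) = o²
241*f(20) + S = 241*20² - 473 = 241*400 - 473 = 96400 - 473 = 95927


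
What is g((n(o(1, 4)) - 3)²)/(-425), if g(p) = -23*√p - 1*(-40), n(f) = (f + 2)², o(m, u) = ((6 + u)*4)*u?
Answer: 603503/425 ≈ 1420.0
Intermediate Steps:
o(m, u) = u*(24 + 4*u) (o(m, u) = (24 + 4*u)*u = u*(24 + 4*u))
n(f) = (2 + f)²
g(p) = 40 - 23*√p (g(p) = -23*√p + 40 = 40 - 23*√p)
g((n(o(1, 4)) - 3)²)/(-425) = (40 - (-69 + 23*(2 + 16*(6 + 4))²))/(-425) = (40 - 23*√(((2 + 4*4*10)² - 3)²))*(-1/425) = (40 - (-69 + 23*(2 + 160)²))*(-1/425) = (40 - 23*√((162² - 3)²))*(-1/425) = (40 - 23*√((26244 - 3)²))*(-1/425) = (40 - 23*√(26241²))*(-1/425) = (40 - 23*√688590081)*(-1/425) = (40 - 23*26241)*(-1/425) = (40 - 603543)*(-1/425) = -603503*(-1/425) = 603503/425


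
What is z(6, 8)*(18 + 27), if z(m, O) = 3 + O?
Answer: 495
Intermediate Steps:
z(6, 8)*(18 + 27) = (3 + 8)*(18 + 27) = 11*45 = 495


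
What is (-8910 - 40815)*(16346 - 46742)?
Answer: 1511441100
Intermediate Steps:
(-8910 - 40815)*(16346 - 46742) = -49725*(-30396) = 1511441100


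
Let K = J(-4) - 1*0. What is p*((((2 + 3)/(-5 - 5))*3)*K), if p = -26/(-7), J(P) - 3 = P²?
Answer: -741/7 ≈ -105.86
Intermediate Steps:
J(P) = 3 + P²
K = 19 (K = (3 + (-4)²) - 1*0 = (3 + 16) + 0 = 19 + 0 = 19)
p = 26/7 (p = -26*(-⅐) = 26/7 ≈ 3.7143)
p*((((2 + 3)/(-5 - 5))*3)*K) = 26*((((2 + 3)/(-5 - 5))*3)*19)/7 = 26*(((5/(-10))*3)*19)/7 = 26*(((5*(-⅒))*3)*19)/7 = 26*(-½*3*19)/7 = 26*(-3/2*19)/7 = (26/7)*(-57/2) = -741/7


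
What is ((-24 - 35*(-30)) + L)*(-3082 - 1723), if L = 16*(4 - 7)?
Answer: -4699290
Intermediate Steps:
L = -48 (L = 16*(-3) = -48)
((-24 - 35*(-30)) + L)*(-3082 - 1723) = ((-24 - 35*(-30)) - 48)*(-3082 - 1723) = ((-24 + 1050) - 48)*(-4805) = (1026 - 48)*(-4805) = 978*(-4805) = -4699290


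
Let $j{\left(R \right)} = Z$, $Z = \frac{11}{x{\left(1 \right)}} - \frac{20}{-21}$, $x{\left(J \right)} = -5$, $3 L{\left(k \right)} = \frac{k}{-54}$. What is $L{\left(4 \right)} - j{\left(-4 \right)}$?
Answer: $\frac{3467}{2835} \approx 1.2229$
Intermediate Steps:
$L{\left(k \right)} = - \frac{k}{162}$ ($L{\left(k \right)} = \frac{k \frac{1}{-54}}{3} = \frac{k \left(- \frac{1}{54}\right)}{3} = \frac{\left(- \frac{1}{54}\right) k}{3} = - \frac{k}{162}$)
$Z = - \frac{131}{105}$ ($Z = \frac{11}{-5} - \frac{20}{-21} = 11 \left(- \frac{1}{5}\right) - - \frac{20}{21} = - \frac{11}{5} + \frac{20}{21} = - \frac{131}{105} \approx -1.2476$)
$j{\left(R \right)} = - \frac{131}{105}$
$L{\left(4 \right)} - j{\left(-4 \right)} = \left(- \frac{1}{162}\right) 4 - - \frac{131}{105} = - \frac{2}{81} + \frac{131}{105} = \frac{3467}{2835}$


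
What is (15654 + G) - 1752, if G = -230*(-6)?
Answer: 15282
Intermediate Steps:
G = 1380
(15654 + G) - 1752 = (15654 + 1380) - 1752 = 17034 - 1752 = 15282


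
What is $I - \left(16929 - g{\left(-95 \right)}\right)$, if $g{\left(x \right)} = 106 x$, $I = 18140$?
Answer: $-8859$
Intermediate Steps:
$I - \left(16929 - g{\left(-95 \right)}\right) = 18140 - \left(16929 - 106 \left(-95\right)\right) = 18140 - \left(16929 - -10070\right) = 18140 - \left(16929 + 10070\right) = 18140 - 26999 = -8859$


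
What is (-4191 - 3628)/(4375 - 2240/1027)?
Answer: -1147159/641555 ≈ -1.7881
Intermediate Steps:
(-4191 - 3628)/(4375 - 2240/1027) = -7819/(4375 - 2240*1/1027) = -7819/(4375 - 2240/1027) = -7819/4490885/1027 = -7819*1027/4490885 = -1147159/641555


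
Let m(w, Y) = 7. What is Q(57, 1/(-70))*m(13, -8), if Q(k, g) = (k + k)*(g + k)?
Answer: 227373/5 ≈ 45475.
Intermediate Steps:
Q(k, g) = 2*k*(g + k) (Q(k, g) = (2*k)*(g + k) = 2*k*(g + k))
Q(57, 1/(-70))*m(13, -8) = (2*57*(1/(-70) + 57))*7 = (2*57*(-1/70 + 57))*7 = (2*57*(3989/70))*7 = (227373/35)*7 = 227373/5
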